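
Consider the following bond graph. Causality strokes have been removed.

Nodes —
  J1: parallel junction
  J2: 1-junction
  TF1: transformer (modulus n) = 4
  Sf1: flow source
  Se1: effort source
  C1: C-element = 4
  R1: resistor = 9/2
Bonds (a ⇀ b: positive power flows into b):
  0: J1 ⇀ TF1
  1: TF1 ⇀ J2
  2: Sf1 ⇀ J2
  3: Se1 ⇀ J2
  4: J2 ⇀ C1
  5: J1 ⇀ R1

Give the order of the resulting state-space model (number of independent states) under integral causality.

1  (C1 all integral)

bond 2 →Sf1  (Sf1 (Sf) sets flow on bond)
bond 3 →J2  (Se1 (Se) sets effort on bond)
bond 1 →J2  (J2 flow already set via bond 2)
bond 4 →J2  (common-f at J2 fixed by 2)
bond 0 →TF1  (through TF1, causality passes straight; one stroke at TF1)
bond 5 →J1  (closing 0-jn rule on J1)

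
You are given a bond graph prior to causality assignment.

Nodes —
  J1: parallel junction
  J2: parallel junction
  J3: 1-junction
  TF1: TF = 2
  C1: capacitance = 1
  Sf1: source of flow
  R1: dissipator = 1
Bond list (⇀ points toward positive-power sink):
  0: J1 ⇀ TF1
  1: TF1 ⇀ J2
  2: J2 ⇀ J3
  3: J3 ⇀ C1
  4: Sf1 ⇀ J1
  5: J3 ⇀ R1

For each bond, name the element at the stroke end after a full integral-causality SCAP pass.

bond 0 stroke at J1
bond 1 stroke at TF1
bond 2 stroke at J2
bond 3 stroke at J3
bond 4 stroke at Sf1
bond 5 stroke at J3

β4 →Sf1  (Sf1 (Sf) sets flow on bond)
β0 →J1  (closing 0-jn rule on J1)
β1 →TF1  (TF1: transformer flips bond 0)
β2 →J2  (only one effort-in slot at J2)
β3 →J3  (J3 flow already set via bond 2)
β5 →J3  (J3 flow already set via bond 2)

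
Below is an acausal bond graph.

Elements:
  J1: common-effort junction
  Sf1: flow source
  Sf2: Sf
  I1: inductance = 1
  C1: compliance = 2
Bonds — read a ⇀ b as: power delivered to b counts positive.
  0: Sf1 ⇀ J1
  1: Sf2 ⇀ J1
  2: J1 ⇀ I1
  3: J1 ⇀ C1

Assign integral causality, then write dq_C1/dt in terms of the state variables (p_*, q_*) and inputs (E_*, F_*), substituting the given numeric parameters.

bond 0 →Sf1  (Sf1 (Sf) sets flow on bond)
bond 1 →Sf2  (Sf2: flow source, stroke at near end)
bond 2 →I1  (prefer integral on I1)
bond 3 →J1  (J1: last free bond brings effort in)

dq_C1/dt = F_Sf1 + F_Sf2 - p_I1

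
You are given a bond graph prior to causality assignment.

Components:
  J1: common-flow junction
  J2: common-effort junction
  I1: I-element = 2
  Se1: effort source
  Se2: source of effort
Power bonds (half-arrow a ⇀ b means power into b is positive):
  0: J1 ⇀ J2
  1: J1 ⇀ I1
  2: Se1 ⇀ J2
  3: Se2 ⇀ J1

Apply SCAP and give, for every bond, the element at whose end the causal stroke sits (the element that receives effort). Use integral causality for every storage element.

#2 stroke→J2  (Se1 (Se) sets effort on bond)
#3 stroke→J1  (Se2 (Se) sets effort on bond)
#0 stroke→J1  (J2 effort already set via bond 2)
#1 stroke→I1  (J1: last free bond brings flow in)

β0 |J1
β1 |I1
β2 |J2
β3 |J1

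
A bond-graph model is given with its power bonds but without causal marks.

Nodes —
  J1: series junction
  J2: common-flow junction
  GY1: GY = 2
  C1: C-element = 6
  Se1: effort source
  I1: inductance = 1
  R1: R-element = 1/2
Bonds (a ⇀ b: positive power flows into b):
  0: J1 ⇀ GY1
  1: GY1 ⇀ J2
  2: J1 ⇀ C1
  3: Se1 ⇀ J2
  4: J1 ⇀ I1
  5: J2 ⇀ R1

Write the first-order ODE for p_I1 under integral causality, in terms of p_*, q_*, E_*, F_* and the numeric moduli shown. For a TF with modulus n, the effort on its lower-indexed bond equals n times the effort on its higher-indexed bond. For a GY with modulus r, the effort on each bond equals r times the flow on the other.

dp_I1/dt = -4*E_Se1 - 8*p_I1 - q_C1/6

#3 stroke→J2  (Se1 fixes effort; stroke away)
#2 stroke→J1  (prefer integral on C1)
#4 stroke→I1  (prefer integral on I1)
#0 stroke→J1  (common-f at J1 fixed by 4)
#1 stroke→J2  (GY1 both-in/both-out from 0)
#5 stroke→R1  (only one flow-in slot at J2)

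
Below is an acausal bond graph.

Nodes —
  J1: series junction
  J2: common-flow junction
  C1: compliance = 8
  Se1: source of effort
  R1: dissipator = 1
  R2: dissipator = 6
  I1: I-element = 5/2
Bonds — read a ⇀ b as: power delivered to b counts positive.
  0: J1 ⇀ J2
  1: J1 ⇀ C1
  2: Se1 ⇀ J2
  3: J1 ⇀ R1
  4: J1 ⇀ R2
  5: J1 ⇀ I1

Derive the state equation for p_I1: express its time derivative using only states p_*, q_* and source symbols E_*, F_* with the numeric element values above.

dp_I1/dt = E_Se1 - 14*p_I1/5 - q_C1/8

b2 stroke→J2  (Se1 (Se) sets effort on bond)
b0 stroke→J1  (J2: last free bond brings flow in)
b1 stroke→J1  (C1 integral (e out))
b5 stroke→I1  (I1 integral (f out))
b3 stroke→J1  (J1: bond 5 brought flow, rest push out)
b4 stroke→J1  (common-f at J1 fixed by 5)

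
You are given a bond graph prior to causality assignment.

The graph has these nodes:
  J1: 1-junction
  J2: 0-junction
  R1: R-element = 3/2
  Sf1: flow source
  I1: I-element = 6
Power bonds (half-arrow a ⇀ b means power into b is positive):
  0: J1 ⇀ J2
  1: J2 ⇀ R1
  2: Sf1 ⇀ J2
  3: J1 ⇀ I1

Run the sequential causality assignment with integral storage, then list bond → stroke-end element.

bond 2 stroke→Sf1  (Sf1 fixes flow; stroke at Sf1)
bond 3 stroke→I1  (prefer integral on I1)
bond 0 stroke→J1  (1-jn J1 has f-setter on 3)
bond 1 stroke→J2  (only one effort-in slot at J2)

#0 |J1
#1 |J2
#2 |Sf1
#3 |I1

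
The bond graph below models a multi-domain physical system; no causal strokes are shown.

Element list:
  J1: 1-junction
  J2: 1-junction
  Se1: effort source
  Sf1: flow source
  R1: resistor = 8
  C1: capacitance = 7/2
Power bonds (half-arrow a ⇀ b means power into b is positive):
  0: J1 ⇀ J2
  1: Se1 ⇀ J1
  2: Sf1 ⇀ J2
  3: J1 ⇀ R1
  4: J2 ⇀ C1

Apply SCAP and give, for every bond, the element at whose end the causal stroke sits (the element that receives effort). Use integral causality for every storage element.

b0 |J2
b1 |J1
b2 |Sf1
b3 |J1
b4 |J2

#1 →J1  (source Se1 imposes e)
#2 →Sf1  (source Sf1 imposes f)
#0 →J2  (1-jn J2 has f-setter on 2)
#4 →J2  (J2 flow already set via bond 2)
#3 →J1  (J1: bond 0 brought flow, rest push out)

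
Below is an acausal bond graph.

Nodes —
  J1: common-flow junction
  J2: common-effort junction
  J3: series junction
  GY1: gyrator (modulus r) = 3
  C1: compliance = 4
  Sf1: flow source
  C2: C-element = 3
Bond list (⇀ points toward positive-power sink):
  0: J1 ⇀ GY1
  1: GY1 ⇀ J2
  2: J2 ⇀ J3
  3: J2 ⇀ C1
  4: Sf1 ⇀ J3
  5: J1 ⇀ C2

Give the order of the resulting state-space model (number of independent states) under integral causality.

2  (C1, C2 all integral)

bond 4 stroke→Sf1  (Sf1: flow source, stroke at near end)
bond 2 stroke→J3  (1-jn J3 has f-setter on 4)
bond 3 stroke→J2  (prefer integral on C1)
bond 1 stroke→GY1  (0-jn J2 has e-setter on 3)
bond 0 stroke→GY1  (through GY1, causality inverts; strokes same side of GY1)
bond 5 stroke→J1  (common-f at J1 fixed by 0)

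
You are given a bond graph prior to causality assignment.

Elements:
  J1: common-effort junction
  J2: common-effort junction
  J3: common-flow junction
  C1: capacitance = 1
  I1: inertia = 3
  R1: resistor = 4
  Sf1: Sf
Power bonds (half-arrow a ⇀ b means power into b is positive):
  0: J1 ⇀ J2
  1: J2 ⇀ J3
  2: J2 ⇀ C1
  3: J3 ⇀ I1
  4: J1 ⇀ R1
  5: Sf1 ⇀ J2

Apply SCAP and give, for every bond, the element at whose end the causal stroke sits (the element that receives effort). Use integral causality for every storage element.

β5 stroke→Sf1  (Sf1 (Sf) sets flow on bond)
β2 stroke→J2  (prefer integral on C1)
β0 stroke→J1  (J2: bond 2 brought effort, rest push out)
β1 stroke→J3  (J2: bond 2 brought effort, rest push out)
β3 stroke→I1  (J3: last free bond brings flow in)
β4 stroke→R1  (common-e at J1 fixed by 0)

b0 →J1
b1 →J3
b2 →J2
b3 →I1
b4 →R1
b5 →Sf1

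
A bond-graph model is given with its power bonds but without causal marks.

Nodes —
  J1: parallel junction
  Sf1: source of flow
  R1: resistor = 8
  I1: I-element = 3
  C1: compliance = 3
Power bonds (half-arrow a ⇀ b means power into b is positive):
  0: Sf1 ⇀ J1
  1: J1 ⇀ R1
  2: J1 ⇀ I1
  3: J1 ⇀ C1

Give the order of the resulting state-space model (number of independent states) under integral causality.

bond 0 →Sf1  (Sf1 fixes flow; stroke at Sf1)
bond 2 →I1  (prefer integral on I1)
bond 3 →J1  (prefer integral on C1)
bond 1 →R1  (J1 effort already set via bond 3)

2  (C1, I1 all integral)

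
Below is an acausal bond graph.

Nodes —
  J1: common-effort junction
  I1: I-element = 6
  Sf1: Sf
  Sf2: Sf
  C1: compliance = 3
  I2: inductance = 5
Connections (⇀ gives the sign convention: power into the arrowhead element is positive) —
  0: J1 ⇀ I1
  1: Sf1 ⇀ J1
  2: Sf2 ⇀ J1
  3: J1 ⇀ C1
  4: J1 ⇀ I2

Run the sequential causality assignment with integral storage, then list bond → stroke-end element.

#0 |I1
#1 |Sf1
#2 |Sf2
#3 |J1
#4 |I2

β1 |Sf1  (Sf1 fixes flow; stroke at Sf1)
β2 |Sf2  (Sf2: flow source, stroke at near end)
β0 |I1  (I1 outputs flow p/I1)
β3 |J1  (C1 outputs effort q/C1)
β4 |I2  (J1: bond 3 brought effort, rest push out)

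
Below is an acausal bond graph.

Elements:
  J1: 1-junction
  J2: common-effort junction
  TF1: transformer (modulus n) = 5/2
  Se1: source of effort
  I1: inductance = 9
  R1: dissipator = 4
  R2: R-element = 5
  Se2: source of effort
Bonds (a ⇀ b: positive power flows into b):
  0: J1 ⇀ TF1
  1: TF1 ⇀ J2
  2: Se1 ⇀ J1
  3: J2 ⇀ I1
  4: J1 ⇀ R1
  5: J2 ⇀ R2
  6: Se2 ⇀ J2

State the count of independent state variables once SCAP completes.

1  (I1 all integral)

#2 stroke→J1  (source Se1 imposes e)
#6 stroke→J2  (Se2 fixes effort; stroke away)
#1 stroke→TF1  (0-jn J2 has e-setter on 6)
#3 stroke→I1  (common-e at J2 fixed by 6)
#5 stroke→R2  (J2 effort already set via bond 6)
#0 stroke→J1  (TF1 one-in-one-out from 1)
#4 stroke→R1  (J1: last free bond brings flow in)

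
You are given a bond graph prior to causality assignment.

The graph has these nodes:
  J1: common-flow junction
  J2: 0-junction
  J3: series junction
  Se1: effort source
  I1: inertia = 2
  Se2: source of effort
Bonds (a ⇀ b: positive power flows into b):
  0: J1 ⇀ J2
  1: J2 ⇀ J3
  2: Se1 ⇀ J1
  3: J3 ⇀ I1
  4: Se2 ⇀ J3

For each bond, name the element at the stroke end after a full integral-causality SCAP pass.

bond 2 stroke→J1  (Se1: effort source, stroke at far end)
bond 4 stroke→J3  (Se2 fixes effort; stroke away)
bond 0 stroke→J2  (J1 needs exactly one f-in)
bond 1 stroke→J3  (0-jn J2 has e-setter on 0)
bond 3 stroke→I1  (J3: last free bond brings flow in)

#0 stroke→J2
#1 stroke→J3
#2 stroke→J1
#3 stroke→I1
#4 stroke→J3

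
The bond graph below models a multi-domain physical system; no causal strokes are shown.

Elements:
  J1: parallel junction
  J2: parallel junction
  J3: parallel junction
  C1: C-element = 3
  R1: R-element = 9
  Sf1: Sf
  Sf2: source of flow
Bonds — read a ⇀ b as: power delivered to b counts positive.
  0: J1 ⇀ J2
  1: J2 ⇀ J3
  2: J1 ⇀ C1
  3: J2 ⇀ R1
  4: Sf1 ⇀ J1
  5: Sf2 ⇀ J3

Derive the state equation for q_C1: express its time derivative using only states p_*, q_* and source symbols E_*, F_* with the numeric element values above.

dq_C1/dt = F_Sf1 + F_Sf2 - q_C1/27

bond 4 stroke→Sf1  (source Sf1 imposes f)
bond 5 stroke→Sf2  (Sf2: flow source, stroke at near end)
bond 1 stroke→J3  (only one effort-in slot at J3)
bond 2 stroke→J1  (C1 integral (e out))
bond 0 stroke→J2  (0-jn J1 has e-setter on 2)
bond 3 stroke→R1  (0-jn J2 has e-setter on 0)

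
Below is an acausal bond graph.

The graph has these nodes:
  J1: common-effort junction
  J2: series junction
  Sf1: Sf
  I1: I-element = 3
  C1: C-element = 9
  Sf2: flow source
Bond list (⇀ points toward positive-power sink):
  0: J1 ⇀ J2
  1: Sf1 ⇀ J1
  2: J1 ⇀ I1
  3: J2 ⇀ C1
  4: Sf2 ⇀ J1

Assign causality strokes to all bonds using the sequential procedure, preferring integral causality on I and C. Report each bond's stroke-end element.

bond 0 stroke at J1
bond 1 stroke at Sf1
bond 2 stroke at I1
bond 3 stroke at J2
bond 4 stroke at Sf2

b1 stroke at Sf1  (Sf1: flow source, stroke at near end)
b4 stroke at Sf2  (Sf2 fixes flow; stroke at Sf2)
b2 stroke at I1  (I1: I, integral causality)
b0 stroke at J1  (J1: last free bond brings effort in)
b3 stroke at J2  (common-f at J2 fixed by 0)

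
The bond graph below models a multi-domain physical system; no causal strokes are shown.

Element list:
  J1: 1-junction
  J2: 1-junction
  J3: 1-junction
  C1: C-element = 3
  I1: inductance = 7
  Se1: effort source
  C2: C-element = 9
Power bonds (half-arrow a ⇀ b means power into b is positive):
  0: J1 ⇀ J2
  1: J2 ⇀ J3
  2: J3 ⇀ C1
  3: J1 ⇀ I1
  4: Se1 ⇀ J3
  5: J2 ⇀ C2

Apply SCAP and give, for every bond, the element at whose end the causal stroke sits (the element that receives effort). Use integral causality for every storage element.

β4 stroke at J3  (Se1: effort source, stroke at far end)
β2 stroke at J3  (C1 outputs effort q/C1)
β1 stroke at J2  (J3: last free bond brings flow in)
β3 stroke at I1  (I1: I, integral causality)
β0 stroke at J1  (J1: bond 3 brought flow, rest push out)
β5 stroke at J2  (J2 flow already set via bond 0)

bond 0 stroke at J1
bond 1 stroke at J2
bond 2 stroke at J3
bond 3 stroke at I1
bond 4 stroke at J3
bond 5 stroke at J2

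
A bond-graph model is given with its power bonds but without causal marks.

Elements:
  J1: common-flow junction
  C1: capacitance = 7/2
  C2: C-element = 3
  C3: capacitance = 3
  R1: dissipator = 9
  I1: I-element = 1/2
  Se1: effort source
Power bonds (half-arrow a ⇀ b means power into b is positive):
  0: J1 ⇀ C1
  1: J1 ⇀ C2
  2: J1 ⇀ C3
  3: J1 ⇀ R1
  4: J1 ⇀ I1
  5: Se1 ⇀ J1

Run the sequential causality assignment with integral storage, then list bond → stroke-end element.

#0 stroke→J1
#1 stroke→J1
#2 stroke→J1
#3 stroke→J1
#4 stroke→I1
#5 stroke→J1

b5 stroke at J1  (Se1: effort source, stroke at far end)
b0 stroke at J1  (C1: C, integral causality)
b1 stroke at J1  (prefer integral on C2)
b2 stroke at J1  (C3 integral (e out))
b4 stroke at I1  (I1 integral (f out))
b3 stroke at J1  (common-f at J1 fixed by 4)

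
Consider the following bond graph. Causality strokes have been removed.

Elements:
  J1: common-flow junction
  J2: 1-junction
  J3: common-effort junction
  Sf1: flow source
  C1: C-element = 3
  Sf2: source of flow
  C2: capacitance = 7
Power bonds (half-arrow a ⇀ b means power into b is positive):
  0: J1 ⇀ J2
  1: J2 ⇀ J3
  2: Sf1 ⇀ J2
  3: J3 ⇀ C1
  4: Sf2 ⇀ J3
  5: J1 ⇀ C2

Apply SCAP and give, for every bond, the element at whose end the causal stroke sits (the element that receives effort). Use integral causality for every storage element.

b2 |Sf1  (Sf1: flow source, stroke at near end)
b4 |Sf2  (Sf2: flow source, stroke at near end)
b0 |J2  (J2: bond 2 brought flow, rest push out)
b1 |J2  (common-f at J2 fixed by 2)
b3 |J3  (only one effort-in slot at J3)
b5 |J1  (1-jn J1 has f-setter on 0)

#0 |J2
#1 |J2
#2 |Sf1
#3 |J3
#4 |Sf2
#5 |J1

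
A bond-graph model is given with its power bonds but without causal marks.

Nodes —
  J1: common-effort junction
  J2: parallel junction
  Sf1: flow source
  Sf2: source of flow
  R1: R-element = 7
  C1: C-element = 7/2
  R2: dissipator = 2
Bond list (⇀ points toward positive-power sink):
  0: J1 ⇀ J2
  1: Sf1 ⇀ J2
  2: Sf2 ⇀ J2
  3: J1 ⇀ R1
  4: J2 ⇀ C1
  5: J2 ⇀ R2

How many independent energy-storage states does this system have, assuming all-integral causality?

1  (C1 all integral)

β1 stroke at Sf1  (Sf1 fixes flow; stroke at Sf1)
β2 stroke at Sf2  (Sf2: flow source, stroke at near end)
β4 stroke at J2  (C1: C, integral causality)
β0 stroke at J1  (J2: bond 4 brought effort, rest push out)
β5 stroke at R2  (0-jn J2 has e-setter on 4)
β3 stroke at R1  (0-jn J1 has e-setter on 0)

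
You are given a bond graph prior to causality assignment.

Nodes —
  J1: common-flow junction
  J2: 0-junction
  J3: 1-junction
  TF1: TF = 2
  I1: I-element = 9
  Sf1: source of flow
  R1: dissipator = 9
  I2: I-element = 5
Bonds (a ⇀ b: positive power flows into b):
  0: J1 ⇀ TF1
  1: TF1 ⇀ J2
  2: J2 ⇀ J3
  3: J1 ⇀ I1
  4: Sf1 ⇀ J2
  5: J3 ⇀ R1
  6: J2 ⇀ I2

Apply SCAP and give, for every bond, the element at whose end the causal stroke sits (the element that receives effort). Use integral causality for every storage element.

β0 stroke→J1
β1 stroke→TF1
β2 stroke→J2
β3 stroke→I1
β4 stroke→Sf1
β5 stroke→J3
β6 stroke→I2

#4 stroke→Sf1  (Sf1: flow source, stroke at near end)
#3 stroke→I1  (I1 outputs flow p/I1)
#0 stroke→J1  (1-jn J1 has f-setter on 3)
#1 stroke→TF1  (TF1: transformer flips bond 0)
#6 stroke→I2  (I2 integral (f out))
#2 stroke→J2  (closing 0-jn rule on J2)
#5 stroke→J3  (J3 flow already set via bond 2)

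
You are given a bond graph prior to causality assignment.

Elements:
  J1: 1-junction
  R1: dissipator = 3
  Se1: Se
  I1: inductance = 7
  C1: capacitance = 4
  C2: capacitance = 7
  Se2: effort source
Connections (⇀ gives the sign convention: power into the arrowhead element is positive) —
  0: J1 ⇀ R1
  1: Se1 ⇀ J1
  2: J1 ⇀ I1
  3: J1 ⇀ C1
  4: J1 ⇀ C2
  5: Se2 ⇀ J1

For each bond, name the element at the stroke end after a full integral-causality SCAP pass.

β1 →J1  (Se1 (Se) sets effort on bond)
β5 →J1  (Se2 fixes effort; stroke away)
β2 →I1  (I1 integral (f out))
β0 →J1  (1-jn J1 has f-setter on 2)
β3 →J1  (common-f at J1 fixed by 2)
β4 →J1  (J1: bond 2 brought flow, rest push out)

β0 |J1
β1 |J1
β2 |I1
β3 |J1
β4 |J1
β5 |J1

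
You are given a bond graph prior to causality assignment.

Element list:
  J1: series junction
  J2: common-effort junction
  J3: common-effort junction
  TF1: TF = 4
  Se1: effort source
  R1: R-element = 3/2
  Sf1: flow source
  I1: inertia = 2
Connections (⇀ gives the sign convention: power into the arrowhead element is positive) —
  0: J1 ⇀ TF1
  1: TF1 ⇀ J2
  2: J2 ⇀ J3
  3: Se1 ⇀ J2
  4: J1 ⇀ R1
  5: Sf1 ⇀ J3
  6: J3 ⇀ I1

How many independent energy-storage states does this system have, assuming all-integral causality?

1  (I1 all integral)

b3 |J2  (Se1 (Se) sets effort on bond)
b5 |Sf1  (Sf1 (Sf) sets flow on bond)
b1 |TF1  (J2 effort already set via bond 3)
b2 |J3  (0-jn J2 has e-setter on 3)
b6 |I1  (0-jn J3 has e-setter on 2)
b0 |J1  (TF1 one-in-one-out from 1)
b4 |R1  (closing 1-jn rule on J1)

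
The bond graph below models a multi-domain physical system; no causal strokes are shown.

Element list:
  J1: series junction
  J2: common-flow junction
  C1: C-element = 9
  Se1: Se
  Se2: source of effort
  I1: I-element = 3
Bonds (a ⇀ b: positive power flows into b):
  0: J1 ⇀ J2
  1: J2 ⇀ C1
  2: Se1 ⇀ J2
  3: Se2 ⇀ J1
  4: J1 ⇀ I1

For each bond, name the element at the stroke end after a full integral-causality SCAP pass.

b0 |J1
b1 |J2
b2 |J2
b3 |J1
b4 |I1

b2 →J2  (Se1 fixes effort; stroke away)
b3 →J1  (Se2: effort source, stroke at far end)
b1 →J2  (prefer integral on C1)
b0 →J1  (J2 needs exactly one f-in)
b4 →I1  (closing 1-jn rule on J1)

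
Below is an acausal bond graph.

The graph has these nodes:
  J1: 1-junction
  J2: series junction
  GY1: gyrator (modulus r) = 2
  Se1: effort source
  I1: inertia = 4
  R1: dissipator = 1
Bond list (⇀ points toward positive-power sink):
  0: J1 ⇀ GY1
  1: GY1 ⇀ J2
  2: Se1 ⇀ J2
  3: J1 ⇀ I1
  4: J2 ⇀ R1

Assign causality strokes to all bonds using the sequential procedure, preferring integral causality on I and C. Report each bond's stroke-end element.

#0 |J1
#1 |J2
#2 |J2
#3 |I1
#4 |R1

β2 |J2  (Se1 (Se) sets effort on bond)
β3 |I1  (I1 outputs flow p/I1)
β0 |J1  (common-f at J1 fixed by 3)
β1 |J2  (GY1: gyrator matches bond 0)
β4 |R1  (only one flow-in slot at J2)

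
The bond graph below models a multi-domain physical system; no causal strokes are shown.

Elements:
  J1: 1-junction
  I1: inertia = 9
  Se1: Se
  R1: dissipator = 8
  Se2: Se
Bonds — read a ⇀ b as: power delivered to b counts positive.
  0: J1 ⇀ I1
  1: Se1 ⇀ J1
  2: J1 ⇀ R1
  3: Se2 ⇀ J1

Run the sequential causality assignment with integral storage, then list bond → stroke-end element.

#1 stroke at J1  (Se1 (Se) sets effort on bond)
#3 stroke at J1  (source Se2 imposes e)
#0 stroke at I1  (I1: I, integral causality)
#2 stroke at J1  (common-f at J1 fixed by 0)

β0 stroke at I1
β1 stroke at J1
β2 stroke at J1
β3 stroke at J1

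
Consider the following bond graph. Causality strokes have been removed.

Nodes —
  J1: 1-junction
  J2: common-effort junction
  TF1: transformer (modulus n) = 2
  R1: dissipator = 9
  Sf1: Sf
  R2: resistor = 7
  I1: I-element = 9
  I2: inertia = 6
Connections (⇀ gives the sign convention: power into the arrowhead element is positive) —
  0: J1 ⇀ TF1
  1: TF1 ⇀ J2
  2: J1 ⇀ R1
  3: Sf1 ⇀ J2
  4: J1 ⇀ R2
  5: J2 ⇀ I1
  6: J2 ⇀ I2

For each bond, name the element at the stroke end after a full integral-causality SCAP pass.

β3 |Sf1  (Sf1 fixes flow; stroke at Sf1)
β5 |I1  (I1 integral (f out))
β6 |I2  (I2: I, integral causality)
β1 |J2  (closing 0-jn rule on J2)
β0 |TF1  (TF1: transformer flips bond 1)
β2 |J1  (J1 flow already set via bond 0)
β4 |J1  (J1: bond 0 brought flow, rest push out)

bond 0 stroke at TF1
bond 1 stroke at J2
bond 2 stroke at J1
bond 3 stroke at Sf1
bond 4 stroke at J1
bond 5 stroke at I1
bond 6 stroke at I2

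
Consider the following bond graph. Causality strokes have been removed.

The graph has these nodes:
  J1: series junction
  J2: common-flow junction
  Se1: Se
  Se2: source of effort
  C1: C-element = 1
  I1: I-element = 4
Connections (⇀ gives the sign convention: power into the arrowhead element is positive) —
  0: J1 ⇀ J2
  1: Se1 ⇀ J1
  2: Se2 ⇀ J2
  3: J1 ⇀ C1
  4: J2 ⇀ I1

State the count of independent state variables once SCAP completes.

2  (C1, I1 all integral)

b1 stroke at J1  (Se1 fixes effort; stroke away)
b2 stroke at J2  (Se2 fixes effort; stroke away)
b3 stroke at J1  (C1 integral (e out))
b0 stroke at J2  (closing 1-jn rule on J1)
b4 stroke at I1  (J2 needs exactly one f-in)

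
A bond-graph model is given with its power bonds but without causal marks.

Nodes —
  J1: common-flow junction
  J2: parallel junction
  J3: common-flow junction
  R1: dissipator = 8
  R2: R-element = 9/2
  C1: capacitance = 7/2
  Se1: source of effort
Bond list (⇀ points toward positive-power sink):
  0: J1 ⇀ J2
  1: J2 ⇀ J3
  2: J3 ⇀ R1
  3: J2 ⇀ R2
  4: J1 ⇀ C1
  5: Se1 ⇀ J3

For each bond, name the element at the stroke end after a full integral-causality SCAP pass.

b0 →J2
b1 →J3
b2 →R1
b3 →R2
b4 →J1
b5 →J3

bond 5 stroke at J3  (source Se1 imposes e)
bond 4 stroke at J1  (C1 integral (e out))
bond 0 stroke at J2  (only one flow-in slot at J1)
bond 1 stroke at J3  (J2: bond 0 brought effort, rest push out)
bond 3 stroke at R2  (J2 effort already set via bond 0)
bond 2 stroke at R1  (J3 needs exactly one f-in)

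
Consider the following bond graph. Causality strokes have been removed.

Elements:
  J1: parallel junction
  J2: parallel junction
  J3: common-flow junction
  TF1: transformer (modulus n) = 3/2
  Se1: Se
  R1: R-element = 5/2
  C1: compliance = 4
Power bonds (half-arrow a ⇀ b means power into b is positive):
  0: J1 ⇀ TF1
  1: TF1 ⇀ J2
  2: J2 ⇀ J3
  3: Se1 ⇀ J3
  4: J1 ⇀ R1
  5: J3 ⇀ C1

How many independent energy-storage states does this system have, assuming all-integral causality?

β3 |J3  (Se1 fixes effort; stroke away)
β5 |J3  (C1 outputs effort q/C1)
β2 |J2  (J3: last free bond brings flow in)
β1 |TF1  (common-e at J2 fixed by 2)
β0 |J1  (TF TF1: opposite of bond 1)
β4 |R1  (common-e at J1 fixed by 0)

1  (C1 all integral)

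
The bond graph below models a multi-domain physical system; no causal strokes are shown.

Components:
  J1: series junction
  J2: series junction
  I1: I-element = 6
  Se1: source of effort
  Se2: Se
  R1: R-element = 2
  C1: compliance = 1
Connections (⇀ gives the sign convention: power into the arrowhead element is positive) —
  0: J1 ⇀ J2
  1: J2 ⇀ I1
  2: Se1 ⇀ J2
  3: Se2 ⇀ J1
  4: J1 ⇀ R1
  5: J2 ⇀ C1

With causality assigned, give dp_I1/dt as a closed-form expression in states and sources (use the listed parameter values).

dp_I1/dt = E_Se1 + E_Se2 - p_I1/3 - q_C1

β2 |J2  (Se1 fixes effort; stroke away)
β3 |J1  (Se2 fixes effort; stroke away)
β1 |I1  (prefer integral on I1)
β0 |J2  (J2 flow already set via bond 1)
β5 |J2  (1-jn J2 has f-setter on 1)
β4 |J1  (J1 flow already set via bond 0)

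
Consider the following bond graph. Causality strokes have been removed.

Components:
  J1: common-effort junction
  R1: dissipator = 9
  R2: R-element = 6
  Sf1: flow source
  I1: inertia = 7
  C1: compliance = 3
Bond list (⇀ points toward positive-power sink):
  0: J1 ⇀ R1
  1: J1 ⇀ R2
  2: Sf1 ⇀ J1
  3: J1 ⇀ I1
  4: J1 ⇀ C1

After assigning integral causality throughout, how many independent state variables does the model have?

b2 →Sf1  (Sf1 (Sf) sets flow on bond)
b3 →I1  (I1 integral (f out))
b4 →J1  (C1 integral (e out))
b0 →R1  (common-e at J1 fixed by 4)
b1 →R2  (common-e at J1 fixed by 4)

2  (C1, I1 all integral)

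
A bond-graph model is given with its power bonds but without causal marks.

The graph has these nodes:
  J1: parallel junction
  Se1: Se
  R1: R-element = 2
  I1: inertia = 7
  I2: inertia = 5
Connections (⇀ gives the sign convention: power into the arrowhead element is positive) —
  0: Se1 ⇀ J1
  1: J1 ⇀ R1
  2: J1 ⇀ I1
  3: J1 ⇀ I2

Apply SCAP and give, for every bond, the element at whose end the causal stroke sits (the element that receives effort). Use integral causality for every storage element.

#0 stroke at J1
#1 stroke at R1
#2 stroke at I1
#3 stroke at I2

β0 |J1  (Se1 (Se) sets effort on bond)
β1 |R1  (0-jn J1 has e-setter on 0)
β2 |I1  (J1 effort already set via bond 0)
β3 |I2  (0-jn J1 has e-setter on 0)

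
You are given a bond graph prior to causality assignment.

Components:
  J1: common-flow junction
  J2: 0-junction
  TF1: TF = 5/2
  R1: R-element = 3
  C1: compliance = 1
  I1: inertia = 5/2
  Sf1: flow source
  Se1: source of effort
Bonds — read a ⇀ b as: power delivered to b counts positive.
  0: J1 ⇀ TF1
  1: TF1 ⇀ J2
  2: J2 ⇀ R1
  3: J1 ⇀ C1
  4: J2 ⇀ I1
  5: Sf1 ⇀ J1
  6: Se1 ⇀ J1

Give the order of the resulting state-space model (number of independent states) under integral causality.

2  (C1, I1 all integral)

#5 |Sf1  (Sf1 fixes flow; stroke at Sf1)
#6 |J1  (Se1 (Se) sets effort on bond)
#0 |J1  (J1: bond 5 brought flow, rest push out)
#3 |J1  (common-f at J1 fixed by 5)
#1 |TF1  (TF1: transformer flips bond 0)
#4 |I1  (I1 integral (f out))
#2 |J2  (J2 needs exactly one e-in)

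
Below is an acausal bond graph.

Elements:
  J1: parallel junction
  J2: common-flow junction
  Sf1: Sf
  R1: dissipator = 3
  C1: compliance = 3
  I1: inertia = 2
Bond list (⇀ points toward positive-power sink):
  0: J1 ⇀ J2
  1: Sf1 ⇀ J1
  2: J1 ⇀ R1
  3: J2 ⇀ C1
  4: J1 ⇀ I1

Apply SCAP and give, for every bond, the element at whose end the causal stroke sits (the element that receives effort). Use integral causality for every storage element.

#0 stroke at J1
#1 stroke at Sf1
#2 stroke at R1
#3 stroke at J2
#4 stroke at I1

bond 1 stroke at Sf1  (source Sf1 imposes f)
bond 3 stroke at J2  (prefer integral on C1)
bond 0 stroke at J1  (J2 needs exactly one f-in)
bond 2 stroke at R1  (J1: bond 0 brought effort, rest push out)
bond 4 stroke at I1  (common-e at J1 fixed by 0)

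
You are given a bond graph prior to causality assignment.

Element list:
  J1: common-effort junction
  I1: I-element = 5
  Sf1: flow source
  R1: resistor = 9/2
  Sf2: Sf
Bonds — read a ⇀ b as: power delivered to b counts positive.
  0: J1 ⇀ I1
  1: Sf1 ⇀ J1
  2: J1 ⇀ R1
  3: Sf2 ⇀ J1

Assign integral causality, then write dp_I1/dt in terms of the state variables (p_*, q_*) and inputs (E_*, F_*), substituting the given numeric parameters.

dp_I1/dt = 9*F_Sf1/2 + 9*F_Sf2/2 - 9*p_I1/10

b1 stroke at Sf1  (Sf1: flow source, stroke at near end)
b3 stroke at Sf2  (Sf2: flow source, stroke at near end)
b0 stroke at I1  (I1 integral (f out))
b2 stroke at J1  (only one effort-in slot at J1)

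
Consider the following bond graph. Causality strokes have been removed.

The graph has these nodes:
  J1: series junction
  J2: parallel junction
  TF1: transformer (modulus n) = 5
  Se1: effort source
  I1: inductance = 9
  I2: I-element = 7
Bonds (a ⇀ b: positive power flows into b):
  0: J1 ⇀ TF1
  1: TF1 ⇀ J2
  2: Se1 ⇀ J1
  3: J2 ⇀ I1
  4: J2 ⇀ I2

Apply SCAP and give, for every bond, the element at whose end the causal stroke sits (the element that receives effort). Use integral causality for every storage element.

#2 |J1  (source Se1 imposes e)
#0 |TF1  (J1 needs exactly one f-in)
#1 |J2  (TF1 one-in-one-out from 0)
#3 |I1  (0-jn J2 has e-setter on 1)
#4 |I2  (J2: bond 1 brought effort, rest push out)

bond 0 →TF1
bond 1 →J2
bond 2 →J1
bond 3 →I1
bond 4 →I2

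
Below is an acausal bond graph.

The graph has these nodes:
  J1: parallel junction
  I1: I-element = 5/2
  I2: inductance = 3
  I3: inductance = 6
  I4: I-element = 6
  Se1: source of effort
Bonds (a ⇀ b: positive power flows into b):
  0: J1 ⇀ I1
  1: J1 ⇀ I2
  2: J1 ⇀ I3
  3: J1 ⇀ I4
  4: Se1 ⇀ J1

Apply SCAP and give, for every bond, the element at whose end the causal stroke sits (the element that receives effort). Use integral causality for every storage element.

b4 stroke→J1  (Se1: effort source, stroke at far end)
b0 stroke→I1  (common-e at J1 fixed by 4)
b1 stroke→I2  (0-jn J1 has e-setter on 4)
b2 stroke→I3  (0-jn J1 has e-setter on 4)
b3 stroke→I4  (J1 effort already set via bond 4)

b0 →I1
b1 →I2
b2 →I3
b3 →I4
b4 →J1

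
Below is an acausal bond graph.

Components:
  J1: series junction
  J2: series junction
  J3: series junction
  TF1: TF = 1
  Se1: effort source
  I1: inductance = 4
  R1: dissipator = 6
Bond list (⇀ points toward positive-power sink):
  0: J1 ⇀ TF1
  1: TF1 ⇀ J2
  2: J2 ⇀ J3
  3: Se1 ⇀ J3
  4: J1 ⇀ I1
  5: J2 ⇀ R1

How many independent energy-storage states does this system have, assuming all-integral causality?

1  (I1 all integral)

bond 3 stroke at J3  (Se1 fixes effort; stroke away)
bond 2 stroke at J2  (only one flow-in slot at J3)
bond 4 stroke at I1  (prefer integral on I1)
bond 0 stroke at J1  (common-f at J1 fixed by 4)
bond 1 stroke at TF1  (TF1 one-in-one-out from 0)
bond 5 stroke at J2  (common-f at J2 fixed by 1)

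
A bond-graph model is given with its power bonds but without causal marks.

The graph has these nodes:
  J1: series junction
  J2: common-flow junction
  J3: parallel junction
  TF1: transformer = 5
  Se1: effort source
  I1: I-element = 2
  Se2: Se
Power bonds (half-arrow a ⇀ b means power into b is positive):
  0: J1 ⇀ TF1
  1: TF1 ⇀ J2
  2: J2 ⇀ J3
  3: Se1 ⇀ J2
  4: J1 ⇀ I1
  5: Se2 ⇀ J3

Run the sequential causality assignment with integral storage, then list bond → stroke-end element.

b0 |J1
b1 |TF1
b2 |J2
b3 |J2
b4 |I1
b5 |J3

b3 stroke→J2  (source Se1 imposes e)
b5 stroke→J3  (Se2 fixes effort; stroke away)
b2 stroke→J2  (J3 effort already set via bond 5)
b1 stroke→TF1  (closing 1-jn rule on J2)
b0 stroke→J1  (TF TF1: opposite of bond 1)
b4 stroke→I1  (only one flow-in slot at J1)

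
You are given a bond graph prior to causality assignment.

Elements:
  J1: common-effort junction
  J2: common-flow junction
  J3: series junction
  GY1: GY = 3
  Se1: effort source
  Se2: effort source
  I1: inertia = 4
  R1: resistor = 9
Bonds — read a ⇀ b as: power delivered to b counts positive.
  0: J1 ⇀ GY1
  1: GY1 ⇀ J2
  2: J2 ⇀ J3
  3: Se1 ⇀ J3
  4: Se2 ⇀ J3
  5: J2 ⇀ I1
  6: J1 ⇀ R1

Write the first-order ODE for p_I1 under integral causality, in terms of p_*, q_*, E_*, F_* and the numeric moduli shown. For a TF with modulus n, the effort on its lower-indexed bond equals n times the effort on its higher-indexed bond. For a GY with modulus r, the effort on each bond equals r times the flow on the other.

dp_I1/dt = E_Se1 + E_Se2 - p_I1/4

bond 3 stroke at J3  (Se1: effort source, stroke at far end)
bond 4 stroke at J3  (Se2 (Se) sets effort on bond)
bond 2 stroke at J2  (only one flow-in slot at J3)
bond 5 stroke at I1  (I1 integral (f out))
bond 1 stroke at J2  (common-f at J2 fixed by 5)
bond 0 stroke at J1  (through GY1, causality inverts; strokes same side of GY1)
bond 6 stroke at R1  (0-jn J1 has e-setter on 0)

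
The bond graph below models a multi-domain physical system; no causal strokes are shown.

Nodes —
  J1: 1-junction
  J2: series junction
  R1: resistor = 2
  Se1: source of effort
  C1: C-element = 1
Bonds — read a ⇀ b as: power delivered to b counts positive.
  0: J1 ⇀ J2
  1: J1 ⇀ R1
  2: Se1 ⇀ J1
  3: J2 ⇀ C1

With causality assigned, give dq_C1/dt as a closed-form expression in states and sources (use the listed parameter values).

#2 |J1  (Se1 (Se) sets effort on bond)
#3 |J2  (C1 integral (e out))
#0 |J1  (closing 1-jn rule on J2)
#1 |R1  (only one flow-in slot at J1)

dq_C1/dt = E_Se1/2 - q_C1/2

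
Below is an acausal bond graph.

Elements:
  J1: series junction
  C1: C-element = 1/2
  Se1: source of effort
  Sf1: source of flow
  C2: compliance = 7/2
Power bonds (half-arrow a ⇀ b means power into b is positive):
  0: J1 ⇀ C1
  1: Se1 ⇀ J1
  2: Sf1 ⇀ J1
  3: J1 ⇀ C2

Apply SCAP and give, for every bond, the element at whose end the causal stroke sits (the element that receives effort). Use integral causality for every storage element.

bond 1 →J1  (Se1 fixes effort; stroke away)
bond 2 →Sf1  (Sf1 (Sf) sets flow on bond)
bond 0 →J1  (J1: bond 2 brought flow, rest push out)
bond 3 →J1  (common-f at J1 fixed by 2)

#0 stroke at J1
#1 stroke at J1
#2 stroke at Sf1
#3 stroke at J1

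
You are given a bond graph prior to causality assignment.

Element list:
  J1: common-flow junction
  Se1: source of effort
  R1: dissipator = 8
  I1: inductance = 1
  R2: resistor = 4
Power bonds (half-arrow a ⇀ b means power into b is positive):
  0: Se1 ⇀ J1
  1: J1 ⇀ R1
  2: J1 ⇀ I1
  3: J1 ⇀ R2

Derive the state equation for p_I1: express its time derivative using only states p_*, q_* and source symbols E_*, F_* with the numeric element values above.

dp_I1/dt = E_Se1 - 12*p_I1

b0 stroke→J1  (Se1 (Se) sets effort on bond)
b2 stroke→I1  (I1: I, integral causality)
b1 stroke→J1  (J1: bond 2 brought flow, rest push out)
b3 stroke→J1  (J1 flow already set via bond 2)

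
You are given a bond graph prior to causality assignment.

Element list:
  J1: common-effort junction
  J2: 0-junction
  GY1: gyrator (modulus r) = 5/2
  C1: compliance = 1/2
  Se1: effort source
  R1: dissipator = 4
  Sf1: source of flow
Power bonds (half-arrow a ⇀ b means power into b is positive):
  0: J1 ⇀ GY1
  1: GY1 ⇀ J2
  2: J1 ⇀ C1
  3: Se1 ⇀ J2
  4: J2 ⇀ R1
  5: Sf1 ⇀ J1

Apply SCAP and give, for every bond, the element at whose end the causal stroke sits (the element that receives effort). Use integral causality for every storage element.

β0 stroke at GY1
β1 stroke at GY1
β2 stroke at J1
β3 stroke at J2
β4 stroke at R1
β5 stroke at Sf1

β3 |J2  (source Se1 imposes e)
β5 |Sf1  (Sf1: flow source, stroke at near end)
β1 |GY1  (J2: bond 3 brought effort, rest push out)
β4 |R1  (common-e at J2 fixed by 3)
β0 |GY1  (GY1: gyrator matches bond 1)
β2 |J1  (only one effort-in slot at J1)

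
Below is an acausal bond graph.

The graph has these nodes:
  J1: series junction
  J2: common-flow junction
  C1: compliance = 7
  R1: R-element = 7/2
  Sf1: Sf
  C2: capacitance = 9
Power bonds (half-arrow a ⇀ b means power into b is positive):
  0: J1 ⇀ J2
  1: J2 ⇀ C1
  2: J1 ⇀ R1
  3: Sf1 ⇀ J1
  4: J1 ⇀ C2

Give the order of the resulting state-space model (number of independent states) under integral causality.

β3 stroke at Sf1  (Sf1: flow source, stroke at near end)
β0 stroke at J1  (J1: bond 3 brought flow, rest push out)
β2 stroke at J1  (1-jn J1 has f-setter on 3)
β4 stroke at J1  (1-jn J1 has f-setter on 3)
β1 stroke at J2  (common-f at J2 fixed by 0)

2  (C1, C2 all integral)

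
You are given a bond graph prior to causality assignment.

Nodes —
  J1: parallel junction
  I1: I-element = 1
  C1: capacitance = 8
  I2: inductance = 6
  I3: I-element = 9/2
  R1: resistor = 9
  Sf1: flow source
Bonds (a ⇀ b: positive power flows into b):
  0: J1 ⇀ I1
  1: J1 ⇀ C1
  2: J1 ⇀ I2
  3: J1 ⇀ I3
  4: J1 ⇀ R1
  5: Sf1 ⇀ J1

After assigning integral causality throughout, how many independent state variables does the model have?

4  (C1, I1, I2, I3 all integral)

bond 5 stroke→Sf1  (Sf1 fixes flow; stroke at Sf1)
bond 0 stroke→I1  (I1: I, integral causality)
bond 1 stroke→J1  (C1 outputs effort q/C1)
bond 2 stroke→I2  (J1: bond 1 brought effort, rest push out)
bond 3 stroke→I3  (J1 effort already set via bond 1)
bond 4 stroke→R1  (J1 effort already set via bond 1)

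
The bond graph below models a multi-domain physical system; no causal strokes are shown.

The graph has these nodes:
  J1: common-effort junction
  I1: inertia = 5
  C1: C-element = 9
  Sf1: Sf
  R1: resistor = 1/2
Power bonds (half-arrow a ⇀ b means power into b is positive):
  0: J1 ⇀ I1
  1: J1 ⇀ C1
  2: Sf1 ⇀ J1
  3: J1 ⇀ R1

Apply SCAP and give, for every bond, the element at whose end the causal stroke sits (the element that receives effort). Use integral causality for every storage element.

b0 |I1
b1 |J1
b2 |Sf1
b3 |R1

#2 |Sf1  (Sf1: flow source, stroke at near end)
#0 |I1  (I1 integral (f out))
#1 |J1  (C1: C, integral causality)
#3 |R1  (common-e at J1 fixed by 1)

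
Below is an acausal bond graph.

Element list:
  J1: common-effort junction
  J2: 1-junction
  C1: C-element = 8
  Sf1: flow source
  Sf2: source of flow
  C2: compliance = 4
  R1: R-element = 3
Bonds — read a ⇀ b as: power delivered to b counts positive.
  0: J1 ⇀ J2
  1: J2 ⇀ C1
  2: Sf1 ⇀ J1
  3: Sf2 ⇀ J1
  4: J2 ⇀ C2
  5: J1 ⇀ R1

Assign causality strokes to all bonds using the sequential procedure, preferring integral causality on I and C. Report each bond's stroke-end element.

β0 |J1
β1 |J2
β2 |Sf1
β3 |Sf2
β4 |J2
β5 |R1

#2 stroke→Sf1  (Sf1 fixes flow; stroke at Sf1)
#3 stroke→Sf2  (Sf2 (Sf) sets flow on bond)
#1 stroke→J2  (C1: C, integral causality)
#4 stroke→J2  (C2 outputs effort q/C2)
#0 stroke→J1  (J2: last free bond brings flow in)
#5 stroke→R1  (common-e at J1 fixed by 0)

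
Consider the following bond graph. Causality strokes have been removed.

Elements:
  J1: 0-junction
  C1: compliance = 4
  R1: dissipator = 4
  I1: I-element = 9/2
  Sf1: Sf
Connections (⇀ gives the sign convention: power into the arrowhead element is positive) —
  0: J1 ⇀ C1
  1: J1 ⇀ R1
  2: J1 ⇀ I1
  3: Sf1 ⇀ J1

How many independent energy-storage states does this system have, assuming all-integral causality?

2  (C1, I1 all integral)

#3 |Sf1  (Sf1 fixes flow; stroke at Sf1)
#0 |J1  (C1 integral (e out))
#1 |R1  (J1: bond 0 brought effort, rest push out)
#2 |I1  (common-e at J1 fixed by 0)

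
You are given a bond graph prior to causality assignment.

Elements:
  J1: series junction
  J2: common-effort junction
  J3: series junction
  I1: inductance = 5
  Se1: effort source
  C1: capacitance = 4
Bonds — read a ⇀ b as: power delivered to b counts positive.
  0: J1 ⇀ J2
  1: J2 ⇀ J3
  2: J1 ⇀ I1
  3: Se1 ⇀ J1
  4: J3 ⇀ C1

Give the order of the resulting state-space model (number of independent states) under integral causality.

β3 →J1  (Se1: effort source, stroke at far end)
β2 →I1  (I1 integral (f out))
β0 →J1  (1-jn J1 has f-setter on 2)
β1 →J2  (closing 0-jn rule on J2)
β4 →J3  (J3 flow already set via bond 1)

2  (C1, I1 all integral)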